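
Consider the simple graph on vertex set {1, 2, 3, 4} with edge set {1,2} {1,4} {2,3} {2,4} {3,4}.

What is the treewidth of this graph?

2

A width-2 tree decomposition is:
Bags: B1 = {1, 2, 4}  B2 = {2, 3, 4}
Tree: B1–B2
Each bag holds 3 vertices, so the decomposition has width 2, which upper-bounds the treewidth. On the other hand G contains the 3-clique {1, 2, 4}. A clique must lie in a single bag of any decomposition, so no decomposition can have width below 2. Hence tw(G) = 2 exactly.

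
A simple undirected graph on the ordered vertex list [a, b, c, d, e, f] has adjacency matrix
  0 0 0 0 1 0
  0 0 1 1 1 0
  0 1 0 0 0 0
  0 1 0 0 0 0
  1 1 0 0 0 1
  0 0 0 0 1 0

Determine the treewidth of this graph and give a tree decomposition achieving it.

The largest bag has 2 vertices, giving width 1; this decomposition certifies tw(G) ≤ 1. Any graph with an edge has treewidth ≥ 1, and G has the edge e–f. Hence tw(G) = 1 exactly.

Treewidth 1.
One such decomposition:
Bags: B1 = {e, f}  B2 = {b, e}  B3 = {b, c}  B4 = {b, d}  B5 = {a, e}
Tree: B1–B2, B2–B3, B3–B4, B2–B5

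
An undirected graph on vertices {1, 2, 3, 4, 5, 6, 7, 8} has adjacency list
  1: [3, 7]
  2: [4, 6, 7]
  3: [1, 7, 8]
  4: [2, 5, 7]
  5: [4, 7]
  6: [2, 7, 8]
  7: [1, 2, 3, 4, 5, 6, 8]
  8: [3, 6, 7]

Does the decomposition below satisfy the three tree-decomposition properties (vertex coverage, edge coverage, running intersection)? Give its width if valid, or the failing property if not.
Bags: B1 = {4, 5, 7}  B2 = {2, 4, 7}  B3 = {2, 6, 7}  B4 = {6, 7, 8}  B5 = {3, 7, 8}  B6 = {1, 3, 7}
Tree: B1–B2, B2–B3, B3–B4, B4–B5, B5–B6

Every vertex of G appears in some bag (union = {1, 2, 3, 4, 5, 6, 7, 8}); every edge is covered by a bag; and for each vertex v the set of bags containing v is connected in the bag tree. The decomposition is therefore valid. The largest bag has 3 vertices, so the width is 2.

Yes; width 2.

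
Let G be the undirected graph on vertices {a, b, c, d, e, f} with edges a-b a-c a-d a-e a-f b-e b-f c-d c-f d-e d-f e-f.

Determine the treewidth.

A width-3 tree decomposition is:
Bags: B1 = {a, d, e, f}  B2 = {a, b, e, f}  B3 = {a, c, d, f}
Tree: B1–B2, B1–B3
Each bag holds 4 vertices, so the decomposition has width 3, which upper-bounds the treewidth. For the lower bound, the 4 vertices {a, d, e, f} are pairwise adjacent, and any tree decomposition puts a clique entirely inside one bag — forcing width ≥ 3. Therefore the treewidth is 3.

3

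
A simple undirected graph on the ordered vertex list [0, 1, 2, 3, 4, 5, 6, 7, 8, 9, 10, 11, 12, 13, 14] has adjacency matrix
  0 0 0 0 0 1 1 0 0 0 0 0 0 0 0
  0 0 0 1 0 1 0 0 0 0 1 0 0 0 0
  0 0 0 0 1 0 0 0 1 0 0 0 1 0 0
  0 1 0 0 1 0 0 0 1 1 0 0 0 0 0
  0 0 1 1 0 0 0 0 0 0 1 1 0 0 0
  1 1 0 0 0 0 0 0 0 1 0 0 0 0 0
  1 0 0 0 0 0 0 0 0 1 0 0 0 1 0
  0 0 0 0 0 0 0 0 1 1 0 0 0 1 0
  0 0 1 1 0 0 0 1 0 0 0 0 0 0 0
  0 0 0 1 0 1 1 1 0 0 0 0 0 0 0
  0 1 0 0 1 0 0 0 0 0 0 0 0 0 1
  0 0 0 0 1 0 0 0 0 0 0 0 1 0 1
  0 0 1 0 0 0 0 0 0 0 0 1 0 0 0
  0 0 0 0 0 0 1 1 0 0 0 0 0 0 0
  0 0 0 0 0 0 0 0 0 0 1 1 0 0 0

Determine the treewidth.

3

A width-3 tree decomposition is:
Bags: B1 = {10, 11, 12, 14}  B2 = {4, 10, 11, 12}  B3 = {2, 4, 10, 12}  B4 = {1, 2, 4, 10}  B5 = {1, 2, 3, 4}  B6 = {1, 2, 3, 8}  B7 = {1, 3, 5, 8}  B8 = {3, 5, 8, 9}  B9 = {5, 7, 8, 9}  B10 = {0, 5, 7, 9}  B11 = {0, 6, 7, 9}  B12 = {0, 6, 7, 13}
Tree: B1–B2, B2–B3, B3–B4, B4–B5, B5–B6, B6–B7, B7–B8, B8–B9, B9–B10, B10–B11, B11–B12
Every bag has size at most 4, so the width is 4 − 1 = 3 and tw(G) ≤ 3. For the lower bound: the 4 vertex sets {11,12,14}, {10}, {4}, {1,2,3,8} are disjoint, each induces a connected subgraph, and every pair is joined by at least one edge of G. Contracting each set to a single vertex therefore yields K_{4} as a minor, and since treewidth is minor-monotone, tw(G) ≥ tw(K_{4}) = 3. The upper and lower bounds meet at 3, so that is the treewidth.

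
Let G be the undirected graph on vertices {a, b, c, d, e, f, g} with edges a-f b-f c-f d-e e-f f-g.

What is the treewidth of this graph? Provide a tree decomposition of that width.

Each bag holds 2 vertices, so the decomposition has width 1, which upper-bounds the treewidth. G has an edge, so its treewidth is at least 1. Therefore the treewidth is 1.

Treewidth 1.
One optimal decomposition is:
Bags: B1 = {a, f}  B2 = {c, f}  B3 = {b, f}  B4 = {f, g}  B5 = {e, f}  B6 = {d, e}
Tree: B1–B2, B2–B3, B1–B4, B4–B5, B5–B6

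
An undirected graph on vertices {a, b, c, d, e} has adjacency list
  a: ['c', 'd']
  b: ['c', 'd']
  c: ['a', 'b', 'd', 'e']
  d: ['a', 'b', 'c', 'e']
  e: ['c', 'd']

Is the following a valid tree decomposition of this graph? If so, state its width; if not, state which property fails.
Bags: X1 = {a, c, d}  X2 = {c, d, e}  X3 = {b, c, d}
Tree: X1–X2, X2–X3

Yes; width 2.

Checking the three conditions: (i) the bags cover all of {a, b, c, d, e}; (ii) for each edge, some bag contains both endpoints; (iii) the bags containing any fixed vertex form a subtree. All hold, so the decomposition is valid with width 3 − 1 = 2.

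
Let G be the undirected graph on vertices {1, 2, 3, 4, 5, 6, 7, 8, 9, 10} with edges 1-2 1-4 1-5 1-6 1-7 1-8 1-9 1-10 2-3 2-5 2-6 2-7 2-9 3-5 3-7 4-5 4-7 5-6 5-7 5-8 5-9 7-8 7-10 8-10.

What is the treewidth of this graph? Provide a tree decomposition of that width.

Each bag holds 4 vertices, so the decomposition has width 3, which upper-bounds the treewidth. Conversely, {1, 7, 8, 10} is a clique of size 4, and the vertices of any clique must share a bag in every tree decomposition; so some bag has ≥ 4 vertices and tw(G) ≥ 3. Therefore the treewidth is 3.

Treewidth 3.
Bags: B1 = {1, 5, 7, 8}  B2 = {1, 2, 5, 7}  B3 = {1, 2, 5, 9}  B4 = {2, 3, 5, 7}  B5 = {1, 2, 5, 6}  B6 = {1, 4, 5, 7}  B7 = {1, 7, 8, 10}
Tree: B1–B2, B2–B3, B2–B4, B3–B5, B2–B6, B1–B7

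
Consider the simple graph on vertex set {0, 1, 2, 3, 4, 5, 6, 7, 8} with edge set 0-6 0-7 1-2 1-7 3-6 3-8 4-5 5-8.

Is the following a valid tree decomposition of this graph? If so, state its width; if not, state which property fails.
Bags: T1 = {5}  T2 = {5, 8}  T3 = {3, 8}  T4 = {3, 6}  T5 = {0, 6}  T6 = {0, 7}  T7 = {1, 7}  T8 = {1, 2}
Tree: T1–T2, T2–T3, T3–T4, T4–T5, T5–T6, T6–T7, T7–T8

No — vertex 4 appears in no bag.

A tree decomposition must satisfy three properties: every vertex lies in some bag; for every edge, both endpoints lie together in some bag; and for every vertex, the bags containing it form a connected subtree. Here vertex 4 appears in no bag, so the decomposition is invalid.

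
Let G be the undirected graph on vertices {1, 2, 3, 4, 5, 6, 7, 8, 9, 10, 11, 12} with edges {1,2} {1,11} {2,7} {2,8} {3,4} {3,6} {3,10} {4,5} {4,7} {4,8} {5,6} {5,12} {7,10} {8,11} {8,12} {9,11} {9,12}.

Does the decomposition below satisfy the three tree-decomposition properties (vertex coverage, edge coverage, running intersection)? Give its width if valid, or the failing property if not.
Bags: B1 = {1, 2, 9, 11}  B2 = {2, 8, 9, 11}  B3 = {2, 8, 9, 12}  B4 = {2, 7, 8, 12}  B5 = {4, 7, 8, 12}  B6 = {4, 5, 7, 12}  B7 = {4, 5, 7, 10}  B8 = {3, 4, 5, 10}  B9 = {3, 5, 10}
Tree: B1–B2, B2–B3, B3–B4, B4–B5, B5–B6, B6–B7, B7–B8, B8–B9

No — vertex 6 appears in no bag.

A tree decomposition must satisfy three properties: every vertex lies in some bag; for every edge, both endpoints lie together in some bag; and for every vertex, the bags containing it form a connected subtree. Here vertex 6 appears in no bag, so the decomposition is invalid.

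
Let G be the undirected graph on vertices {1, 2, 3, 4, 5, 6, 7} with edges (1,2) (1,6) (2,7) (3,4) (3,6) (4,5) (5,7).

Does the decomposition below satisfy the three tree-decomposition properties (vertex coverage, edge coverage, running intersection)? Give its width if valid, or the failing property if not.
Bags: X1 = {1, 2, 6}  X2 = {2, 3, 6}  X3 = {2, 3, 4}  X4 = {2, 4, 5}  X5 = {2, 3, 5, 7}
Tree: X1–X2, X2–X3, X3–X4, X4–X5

A tree decomposition must satisfy three properties: every vertex lies in some bag; for every edge, both endpoints lie together in some bag; and for every vertex, the bags containing it form a connected subtree. Here bags containing vertex 3 are not connected in the tree, so the decomposition is invalid.

No — bags containing vertex 3 are not connected in the tree.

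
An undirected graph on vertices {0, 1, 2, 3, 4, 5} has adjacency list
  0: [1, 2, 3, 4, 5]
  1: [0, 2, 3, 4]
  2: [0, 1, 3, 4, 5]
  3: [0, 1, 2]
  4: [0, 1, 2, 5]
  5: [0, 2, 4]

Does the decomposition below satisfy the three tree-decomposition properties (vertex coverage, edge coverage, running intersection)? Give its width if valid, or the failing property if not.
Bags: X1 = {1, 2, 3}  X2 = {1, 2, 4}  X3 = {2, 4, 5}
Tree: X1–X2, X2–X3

A tree decomposition must satisfy three properties: every vertex lies in some bag; for every edge, both endpoints lie together in some bag; and for every vertex, the bags containing it form a connected subtree. Here vertex 0 appears in no bag, so the decomposition is invalid.

No — vertex 0 appears in no bag.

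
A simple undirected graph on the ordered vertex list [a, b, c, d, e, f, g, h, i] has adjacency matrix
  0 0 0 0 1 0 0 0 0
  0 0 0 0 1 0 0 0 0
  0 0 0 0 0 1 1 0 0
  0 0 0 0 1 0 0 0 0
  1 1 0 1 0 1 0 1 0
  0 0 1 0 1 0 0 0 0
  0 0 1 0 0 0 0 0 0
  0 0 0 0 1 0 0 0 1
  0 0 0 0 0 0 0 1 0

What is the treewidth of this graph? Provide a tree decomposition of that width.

Each bag holds 2 vertices, so the decomposition has width 1, which upper-bounds the treewidth. Since G has at least one edge (e.g. f–e), it is not an edgeless graph, so tw(G) ≥ 1. Combining the bounds, tw(G) = 1.

Treewidth 1.
One optimal decomposition is:
Bags: B1 = {e, f}  B2 = {c, f}  B3 = {d, e}  B4 = {c, g}  B5 = {e, h}  B6 = {a, e}  B7 = {b, e}  B8 = {h, i}
Tree: B1–B2, B1–B3, B2–B4, B1–B5, B5–B6, B6–B7, B5–B8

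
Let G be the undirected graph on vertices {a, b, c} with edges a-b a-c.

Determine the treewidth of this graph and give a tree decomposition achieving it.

The largest bag has 2 vertices, giving width 1; this decomposition certifies tw(G) ≤ 1. G has an edge, so its treewidth is at least 1. The upper and lower bounds meet at 1, so that is the treewidth.

Treewidth 1.
One optimal decomposition is:
Bags: B1 = {a, b}  B2 = {a, c}
Tree: B1–B2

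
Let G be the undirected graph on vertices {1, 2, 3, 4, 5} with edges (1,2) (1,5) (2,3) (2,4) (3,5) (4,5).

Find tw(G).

A width-2 tree decomposition is:
Bags: B1 = {1, 2, 5}  B2 = {2, 3, 5}  B3 = {2, 4, 5}
Tree: B1–B2, B2–B3
Every bag has size at most 3, so the width is 3 − 1 = 2 and tw(G) ≤ 2. Since 5–1–2–3–5 is a cycle in G, G is not acyclic. Forests are exactly the graphs of treewidth ≤ 1, so tw(G) ≥ 2. Hence tw(G) = 2 exactly.

2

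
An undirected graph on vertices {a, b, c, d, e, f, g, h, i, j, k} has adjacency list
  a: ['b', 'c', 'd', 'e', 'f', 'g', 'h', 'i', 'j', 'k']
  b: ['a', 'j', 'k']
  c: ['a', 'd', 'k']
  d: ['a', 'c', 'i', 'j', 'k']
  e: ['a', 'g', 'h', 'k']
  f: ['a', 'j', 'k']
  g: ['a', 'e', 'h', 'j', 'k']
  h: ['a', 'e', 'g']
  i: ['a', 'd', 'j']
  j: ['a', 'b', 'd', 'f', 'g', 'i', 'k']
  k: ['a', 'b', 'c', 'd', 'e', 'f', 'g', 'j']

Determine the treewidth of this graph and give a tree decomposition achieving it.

The largest bag has 4 vertices, giving width 3; this decomposition certifies tw(G) ≤ 3. For the lower bound, the 4 vertices {a, e, g, h} are pairwise adjacent, and any tree decomposition puts a clique entirely inside one bag — forcing width ≥ 3. Therefore the treewidth is 3.

Treewidth 3.
One optimal decomposition is:
Bags: B1 = {a, d, j, k}  B2 = {a, f, j, k}  B3 = {a, g, j, k}  B4 = {a, d, i, j}  B5 = {a, c, d, k}  B6 = {a, e, g, k}  B7 = {a, b, j, k}  B8 = {a, e, g, h}
Tree: B1–B2, B1–B3, B1–B4, B1–B5, B3–B6, B3–B7, B6–B8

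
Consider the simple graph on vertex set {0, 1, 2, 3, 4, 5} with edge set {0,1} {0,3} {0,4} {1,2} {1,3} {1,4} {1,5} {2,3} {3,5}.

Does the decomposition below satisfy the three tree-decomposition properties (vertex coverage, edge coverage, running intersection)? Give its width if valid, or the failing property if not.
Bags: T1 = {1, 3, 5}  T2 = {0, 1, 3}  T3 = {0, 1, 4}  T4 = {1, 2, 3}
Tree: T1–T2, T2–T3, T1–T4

Yes; width 2.

Checking the three conditions: (i) the bags cover all of {0, 1, 2, 3, 4, 5}; (ii) for each edge, some bag contains both endpoints; (iii) the bags containing any fixed vertex form a subtree. All hold, so the decomposition is valid with width 3 − 1 = 2.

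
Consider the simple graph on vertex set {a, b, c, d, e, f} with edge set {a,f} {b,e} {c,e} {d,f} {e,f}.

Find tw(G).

1

A width-1 tree decomposition is:
Bags: B1 = {d, f}  B2 = {e, f}  B3 = {c, e}  B4 = {b, e}  B5 = {a, f}
Tree: B1–B2, B2–B3, B2–B4, B2–B5
The largest bag has 2 vertices, giving width 1; this decomposition certifies tw(G) ≤ 1. Any graph with an edge has treewidth ≥ 1, and G has the edge f–d. The upper and lower bounds meet at 1, so that is the treewidth.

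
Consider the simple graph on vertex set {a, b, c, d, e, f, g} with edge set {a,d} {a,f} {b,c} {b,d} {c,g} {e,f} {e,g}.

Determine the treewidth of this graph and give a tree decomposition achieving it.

Each bag holds 3 vertices, so the decomposition has width 2, which upper-bounds the treewidth. The edges f–a–d–b–c–g–e–f form a cycle, so G is not a tree and its treewidth is at least 2. Therefore the treewidth is 2.

Treewidth 2.
Bags: B1 = {a, d, f}  B2 = {b, d, f}  B3 = {b, c, f}  B4 = {c, f, g}  B5 = {e, f, g}
Tree: B1–B2, B2–B3, B3–B4, B4–B5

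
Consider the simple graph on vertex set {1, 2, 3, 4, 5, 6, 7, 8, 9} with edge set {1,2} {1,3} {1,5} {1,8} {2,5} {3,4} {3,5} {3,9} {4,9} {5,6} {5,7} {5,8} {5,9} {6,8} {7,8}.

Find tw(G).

2

A width-2 tree decomposition is:
Bags: B1 = {1, 3, 5}  B2 = {1, 5, 8}  B3 = {3, 5, 9}  B4 = {3, 4, 9}  B5 = {1, 2, 5}  B6 = {5, 6, 8}  B7 = {5, 7, 8}
Tree: B1–B2, B1–B3, B3–B4, B2–B5, B2–B6, B6–B7
The largest bag has 3 vertices, giving width 2; this decomposition certifies tw(G) ≤ 2. On the other hand G contains the 3-clique {3, 4, 9}. A clique must lie in a single bag of any decomposition, so no decomposition can have width below 2. Hence tw(G) = 2 exactly.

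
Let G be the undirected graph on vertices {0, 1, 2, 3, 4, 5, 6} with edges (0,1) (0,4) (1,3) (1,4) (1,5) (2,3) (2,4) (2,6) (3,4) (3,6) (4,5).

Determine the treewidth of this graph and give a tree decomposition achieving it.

Treewidth 2.
One optimal decomposition is:
Bags: B1 = {2, 3, 6}  B2 = {2, 3, 4}  B3 = {1, 3, 4}  B4 = {1, 4, 5}  B5 = {0, 1, 4}
Tree: B1–B2, B2–B3, B3–B4, B4–B5

Every bag has size at most 3, so the width is 3 − 1 = 2 and tw(G) ≤ 2. Conversely, {0, 1, 4} is a clique of size 3, and the vertices of any clique must share a bag in every tree decomposition; so some bag has ≥ 3 vertices and tw(G) ≥ 2. Hence tw(G) = 2 exactly.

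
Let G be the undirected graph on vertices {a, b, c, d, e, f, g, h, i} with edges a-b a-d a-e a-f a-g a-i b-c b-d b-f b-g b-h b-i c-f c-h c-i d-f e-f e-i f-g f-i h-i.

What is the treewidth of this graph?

3

A width-3 tree decomposition is:
Bags: B1 = {a, b, f, i}  B2 = {a, b, f, g}  B3 = {b, c, f, i}  B4 = {a, b, d, f}  B5 = {a, e, f, i}  B6 = {b, c, h, i}
Tree: B1–B2, B1–B3, B1–B4, B1–B5, B3–B6
Every bag has size at most 4, so the width is 4 − 1 = 3 and tw(G) ≤ 3. For the lower bound, the 4 vertices {b, c, h, i} are pairwise adjacent, and any tree decomposition puts a clique entirely inside one bag — forcing width ≥ 3. The upper and lower bounds meet at 3, so that is the treewidth.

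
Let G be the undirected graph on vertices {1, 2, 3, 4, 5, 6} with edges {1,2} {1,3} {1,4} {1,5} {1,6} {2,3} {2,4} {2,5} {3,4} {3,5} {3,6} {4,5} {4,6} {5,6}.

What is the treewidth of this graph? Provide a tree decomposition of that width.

Every bag has size at most 5, so the width is 5 − 1 = 4 and tw(G) ≤ 4. Conversely, {1, 2, 3, 4, 5} is a clique of size 5, and the vertices of any clique must share a bag in every tree decomposition; so some bag has ≥ 5 vertices and tw(G) ≥ 4. The upper and lower bounds meet at 4, so that is the treewidth.

Treewidth 4.
One optimal decomposition is:
Bags: B1 = {1, 3, 4, 5, 6}  B2 = {1, 2, 3, 4, 5}
Tree: B1–B2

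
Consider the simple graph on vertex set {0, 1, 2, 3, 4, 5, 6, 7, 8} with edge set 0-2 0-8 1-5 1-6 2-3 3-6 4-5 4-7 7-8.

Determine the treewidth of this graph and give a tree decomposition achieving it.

Treewidth 2.
Bags: B1 = {1, 3, 6}  B2 = {1, 3, 5}  B3 = {3, 4, 5}  B4 = {3, 4, 7}  B5 = {3, 7, 8}  B6 = {0, 3, 8}  B7 = {0, 2, 3}
Tree: B1–B2, B2–B3, B3–B4, B4–B5, B5–B6, B6–B7

Each bag holds 3 vertices, so the decomposition has width 2, which upper-bounds the treewidth. For the lower bound, G contains the cycle 3–6–1–5–4–7–8–0–2–3, so G is not a forest; only forests have treewidth ≤ 1, hence tw(G) ≥ 2. The upper and lower bounds meet at 2, so that is the treewidth.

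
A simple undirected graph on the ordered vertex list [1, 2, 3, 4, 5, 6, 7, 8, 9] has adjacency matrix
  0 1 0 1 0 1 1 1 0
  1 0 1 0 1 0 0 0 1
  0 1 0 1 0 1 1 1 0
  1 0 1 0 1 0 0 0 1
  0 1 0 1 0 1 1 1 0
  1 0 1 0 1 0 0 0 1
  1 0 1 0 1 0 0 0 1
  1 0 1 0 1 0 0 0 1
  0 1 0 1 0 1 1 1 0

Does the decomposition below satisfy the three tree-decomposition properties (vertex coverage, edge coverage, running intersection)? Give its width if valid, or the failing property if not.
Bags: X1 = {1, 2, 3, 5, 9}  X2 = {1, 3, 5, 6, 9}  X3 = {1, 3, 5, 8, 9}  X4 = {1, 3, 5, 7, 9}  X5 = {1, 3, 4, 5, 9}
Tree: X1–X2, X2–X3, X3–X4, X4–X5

Every vertex of G appears in some bag (union = {1, 2, 3, 4, 5, 6, 7, 8, 9}); every edge is covered by a bag; and for each vertex v the set of bags containing v is connected in the bag tree. The decomposition is therefore valid. The largest bag has 5 vertices, so the width is 4.

Yes; width 4.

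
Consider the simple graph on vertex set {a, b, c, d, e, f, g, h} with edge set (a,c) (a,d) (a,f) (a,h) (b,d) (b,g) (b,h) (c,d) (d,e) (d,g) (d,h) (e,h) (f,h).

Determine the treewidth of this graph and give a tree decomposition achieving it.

Treewidth 2.
One such decomposition:
Bags: B1 = {a, d, h}  B2 = {b, d, h}  B3 = {d, e, h}  B4 = {a, c, d}  B5 = {a, f, h}  B6 = {b, d, g}
Tree: B1–B2, B1–B3, B1–B4, B1–B5, B2–B6

Each bag holds 3 vertices, so the decomposition has width 2, which upper-bounds the treewidth. On the other hand G contains the 3-clique {b, d, g}. A clique must lie in a single bag of any decomposition, so no decomposition can have width below 2. Therefore the treewidth is 2.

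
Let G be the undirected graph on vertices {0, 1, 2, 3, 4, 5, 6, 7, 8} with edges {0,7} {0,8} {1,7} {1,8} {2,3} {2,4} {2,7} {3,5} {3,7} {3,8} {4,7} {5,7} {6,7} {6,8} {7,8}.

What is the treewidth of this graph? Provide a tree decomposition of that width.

Treewidth 2.
One such decomposition:
Bags: B1 = {3, 7, 8}  B2 = {3, 5, 7}  B3 = {2, 3, 7}  B4 = {6, 7, 8}  B5 = {0, 7, 8}  B6 = {1, 7, 8}  B7 = {2, 4, 7}
Tree: B1–B2, B1–B3, B1–B4, B1–B5, B1–B6, B3–B7

Every bag has size at most 3, so the width is 3 − 1 = 2 and tw(G) ≤ 2. For the lower bound, the 3 vertices {0, 7, 8} are pairwise adjacent, and any tree decomposition puts a clique entirely inside one bag — forcing width ≥ 2. The upper and lower bounds meet at 2, so that is the treewidth.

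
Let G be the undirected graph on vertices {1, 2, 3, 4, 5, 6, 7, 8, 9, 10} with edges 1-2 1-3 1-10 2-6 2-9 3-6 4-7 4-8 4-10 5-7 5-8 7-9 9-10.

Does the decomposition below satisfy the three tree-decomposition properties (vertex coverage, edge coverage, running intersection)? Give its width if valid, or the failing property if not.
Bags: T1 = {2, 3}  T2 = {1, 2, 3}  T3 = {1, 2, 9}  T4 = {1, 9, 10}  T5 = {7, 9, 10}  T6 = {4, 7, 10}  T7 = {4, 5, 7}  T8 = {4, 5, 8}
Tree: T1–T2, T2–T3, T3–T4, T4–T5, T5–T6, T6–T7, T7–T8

A tree decomposition must satisfy three properties: every vertex lies in some bag; for every edge, both endpoints lie together in some bag; and for every vertex, the bags containing it form a connected subtree. Here vertex 6 appears in no bag, so the decomposition is invalid.

No — vertex 6 appears in no bag.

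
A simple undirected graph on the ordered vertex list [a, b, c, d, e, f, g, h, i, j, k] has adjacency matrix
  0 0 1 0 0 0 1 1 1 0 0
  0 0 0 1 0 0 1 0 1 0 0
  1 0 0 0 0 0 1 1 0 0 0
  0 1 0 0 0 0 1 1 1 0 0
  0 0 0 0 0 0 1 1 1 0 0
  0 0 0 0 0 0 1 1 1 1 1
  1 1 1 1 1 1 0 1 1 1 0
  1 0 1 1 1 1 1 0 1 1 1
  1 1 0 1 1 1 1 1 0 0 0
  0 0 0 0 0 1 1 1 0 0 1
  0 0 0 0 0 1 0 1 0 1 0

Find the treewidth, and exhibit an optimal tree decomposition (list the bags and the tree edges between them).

Each bag holds 4 vertices, so the decomposition has width 3, which upper-bounds the treewidth. For the lower bound, the 4 vertices {f, g, h, j} are pairwise adjacent, and any tree decomposition puts a clique entirely inside one bag — forcing width ≥ 3. Therefore the treewidth is 3.

Treewidth 3.
One such decomposition:
Bags: B1 = {d, g, h, i}  B2 = {f, g, h, i}  B3 = {a, g, h, i}  B4 = {f, g, h, j}  B5 = {b, d, g, i}  B6 = {e, g, h, i}  B7 = {a, c, g, h}  B8 = {f, h, j, k}
Tree: B1–B2, B2–B3, B2–B4, B1–B5, B3–B6, B3–B7, B4–B8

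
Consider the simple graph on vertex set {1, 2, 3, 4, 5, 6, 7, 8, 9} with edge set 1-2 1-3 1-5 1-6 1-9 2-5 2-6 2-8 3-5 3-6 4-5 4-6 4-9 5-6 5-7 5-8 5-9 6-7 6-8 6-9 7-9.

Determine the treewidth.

A width-3 tree decomposition is:
Bags: B1 = {4, 5, 6, 9}  B2 = {1, 5, 6, 9}  B3 = {1, 2, 5, 6}  B4 = {2, 5, 6, 8}  B5 = {5, 6, 7, 9}  B6 = {1, 3, 5, 6}
Tree: B1–B2, B2–B3, B3–B4, B2–B5, B3–B6
Each bag holds 4 vertices, so the decomposition has width 3, which upper-bounds the treewidth. On the other hand G contains the 4-clique {2, 5, 6, 8}. A clique must lie in a single bag of any decomposition, so no decomposition can have width below 3. Combining the bounds, tw(G) = 3.

3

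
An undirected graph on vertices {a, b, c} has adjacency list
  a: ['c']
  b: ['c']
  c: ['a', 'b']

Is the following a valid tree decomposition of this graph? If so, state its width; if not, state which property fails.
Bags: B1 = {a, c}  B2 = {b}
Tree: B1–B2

No — edge (c,b) lies in no bag.

A tree decomposition must satisfy three properties: every vertex lies in some bag; for every edge, both endpoints lie together in some bag; and for every vertex, the bags containing it form a connected subtree. Here edge (c,b) lies in no bag, so the decomposition is invalid.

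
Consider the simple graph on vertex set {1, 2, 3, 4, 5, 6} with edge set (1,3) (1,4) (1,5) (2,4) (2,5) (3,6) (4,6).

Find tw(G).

2

A width-2 tree decomposition is:
Bags: B1 = {2, 4, 5}  B2 = {1, 4, 5}  B3 = {1, 4, 6}  B4 = {1, 3, 6}
Tree: B1–B2, B2–B3, B3–B4
Each bag holds 3 vertices, so the decomposition has width 2, which upper-bounds the treewidth. The edges 2–5–1–4–2 form a cycle, so G is not a tree and its treewidth is at least 2. The upper and lower bounds meet at 2, so that is the treewidth.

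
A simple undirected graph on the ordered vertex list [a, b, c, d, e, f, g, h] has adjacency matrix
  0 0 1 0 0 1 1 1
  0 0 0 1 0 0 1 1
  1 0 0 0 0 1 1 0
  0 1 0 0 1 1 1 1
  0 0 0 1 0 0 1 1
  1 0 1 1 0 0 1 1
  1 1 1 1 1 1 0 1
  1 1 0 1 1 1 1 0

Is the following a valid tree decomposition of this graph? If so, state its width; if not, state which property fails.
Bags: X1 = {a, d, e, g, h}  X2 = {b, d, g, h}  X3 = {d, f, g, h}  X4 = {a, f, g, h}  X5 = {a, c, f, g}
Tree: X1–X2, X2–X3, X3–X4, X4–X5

A tree decomposition must satisfy three properties: every vertex lies in some bag; for every edge, both endpoints lie together in some bag; and for every vertex, the bags containing it form a connected subtree. Here bags containing vertex a are not connected in the tree, so the decomposition is invalid.

No — bags containing vertex a are not connected in the tree.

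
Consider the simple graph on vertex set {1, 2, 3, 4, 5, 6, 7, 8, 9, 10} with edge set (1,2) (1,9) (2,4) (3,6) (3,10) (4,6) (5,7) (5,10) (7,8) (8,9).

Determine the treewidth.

A width-2 tree decomposition is:
Bags: B1 = {1, 2, 9}  B2 = {2, 4, 9}  B3 = {4, 6, 9}  B4 = {3, 6, 9}  B5 = {3, 9, 10}  B6 = {5, 9, 10}  B7 = {5, 7, 9}  B8 = {7, 8, 9}
Tree: B1–B2, B2–B3, B3–B4, B4–B5, B5–B6, B6–B7, B7–B8
Each bag holds 3 vertices, so the decomposition has width 2, which upper-bounds the treewidth. The edges 9–1–2–4–6–3–10–5–7–8–9 form a cycle, so G is not a tree and its treewidth is at least 2. Combining the bounds, tw(G) = 2.

2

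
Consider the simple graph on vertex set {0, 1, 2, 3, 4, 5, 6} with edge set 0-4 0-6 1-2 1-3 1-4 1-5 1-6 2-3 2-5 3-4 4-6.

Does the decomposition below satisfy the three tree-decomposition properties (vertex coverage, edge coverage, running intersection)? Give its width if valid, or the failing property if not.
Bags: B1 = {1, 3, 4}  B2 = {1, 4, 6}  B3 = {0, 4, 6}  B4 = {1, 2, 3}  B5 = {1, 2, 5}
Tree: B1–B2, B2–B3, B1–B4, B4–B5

Every vertex of G appears in some bag (union = {0, 1, 2, 3, 4, 5, 6}); every edge is covered by a bag; and for each vertex v the set of bags containing v is connected in the bag tree. The decomposition is therefore valid. The largest bag has 3 vertices, so the width is 2.

Yes; width 2.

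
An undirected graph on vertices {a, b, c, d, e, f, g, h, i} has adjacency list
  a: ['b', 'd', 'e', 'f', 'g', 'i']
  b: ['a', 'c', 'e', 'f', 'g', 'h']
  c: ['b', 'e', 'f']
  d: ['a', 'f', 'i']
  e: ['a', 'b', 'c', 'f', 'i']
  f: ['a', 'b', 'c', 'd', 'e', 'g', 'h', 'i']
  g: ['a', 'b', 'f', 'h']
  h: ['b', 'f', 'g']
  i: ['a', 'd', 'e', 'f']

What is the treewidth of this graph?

3

A width-3 tree decomposition is:
Bags: B1 = {a, d, f, i}  B2 = {a, e, f, i}  B3 = {a, b, e, f}  B4 = {b, c, e, f}  B5 = {a, b, f, g}  B6 = {b, f, g, h}
Tree: B1–B2, B2–B3, B3–B4, B3–B5, B5–B6
The largest bag has 4 vertices, giving width 3; this decomposition certifies tw(G) ≤ 3. Conversely, {a, d, f, i} is a clique of size 4, and the vertices of any clique must share a bag in every tree decomposition; so some bag has ≥ 4 vertices and tw(G) ≥ 3. The upper and lower bounds meet at 3, so that is the treewidth.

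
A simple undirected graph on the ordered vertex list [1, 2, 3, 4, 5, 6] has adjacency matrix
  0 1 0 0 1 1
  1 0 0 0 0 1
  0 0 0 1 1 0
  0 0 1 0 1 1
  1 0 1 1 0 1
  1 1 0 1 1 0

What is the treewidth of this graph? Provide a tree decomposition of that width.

Treewidth 2.
One such decomposition:
Bags: B1 = {3, 4, 5}  B2 = {4, 5, 6}  B3 = {1, 5, 6}  B4 = {1, 2, 6}
Tree: B1–B2, B2–B3, B3–B4

The largest bag has 3 vertices, giving width 2; this decomposition certifies tw(G) ≤ 2. For the lower bound, the 3 vertices {1, 2, 6} are pairwise adjacent, and any tree decomposition puts a clique entirely inside one bag — forcing width ≥ 2. Therefore the treewidth is 2.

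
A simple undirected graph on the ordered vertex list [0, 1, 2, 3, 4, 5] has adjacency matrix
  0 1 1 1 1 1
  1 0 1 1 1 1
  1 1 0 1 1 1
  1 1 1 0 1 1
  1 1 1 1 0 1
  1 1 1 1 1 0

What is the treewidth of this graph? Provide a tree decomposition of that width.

With just one bag of size 6, the width is 6 − 1 = 5, so tw(G) ≤ 5. For the lower bound, the 6 vertices {0, 1, 2, 3, 4, 5} are pairwise adjacent, and any tree decomposition puts a clique entirely inside one bag — forcing width ≥ 5. The upper and lower bounds meet at 5, so that is the treewidth.

Treewidth 5.
One optimal decomposition is:
Bags: B1 = {0, 1, 2, 3, 4, 5}
Tree: (single bag)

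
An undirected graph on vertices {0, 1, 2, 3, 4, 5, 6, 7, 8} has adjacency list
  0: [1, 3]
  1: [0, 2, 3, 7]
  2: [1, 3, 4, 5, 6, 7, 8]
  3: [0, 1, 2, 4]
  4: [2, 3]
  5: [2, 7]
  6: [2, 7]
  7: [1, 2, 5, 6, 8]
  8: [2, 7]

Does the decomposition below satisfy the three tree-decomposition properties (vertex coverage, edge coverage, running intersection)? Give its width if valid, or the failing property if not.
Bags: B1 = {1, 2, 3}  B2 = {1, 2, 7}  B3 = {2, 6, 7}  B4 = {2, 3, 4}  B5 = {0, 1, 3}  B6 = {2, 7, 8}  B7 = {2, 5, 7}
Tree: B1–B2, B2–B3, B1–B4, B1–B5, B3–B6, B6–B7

Yes; width 2.

Vertex coverage: the bags together contain {0, 1, 2, 3, 4, 5, 6, 7, 8}, the full vertex set. Edge coverage: each edge of G has both endpoints in at least one bag. Running intersection: for every vertex, the bags containing it form a connected subtree. All three properties hold, so this is a valid tree decomposition of width max|bag| − 1 = 2, and hence tw(G) ≤ 2.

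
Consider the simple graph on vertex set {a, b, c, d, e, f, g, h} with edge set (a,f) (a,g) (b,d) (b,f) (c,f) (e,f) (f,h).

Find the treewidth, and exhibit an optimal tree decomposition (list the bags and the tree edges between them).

Treewidth 1.
Bags: B1 = {b, f}  B2 = {a, f}  B3 = {b, d}  B4 = {e, f}  B5 = {f, h}  B6 = {c, f}  B7 = {a, g}
Tree: B1–B2, B1–B3, B2–B4, B4–B5, B4–B6, B2–B7

Each bag holds 2 vertices, so the decomposition has width 1, which upper-bounds the treewidth. G has an edge, so its treewidth is at least 1. The upper and lower bounds meet at 1, so that is the treewidth.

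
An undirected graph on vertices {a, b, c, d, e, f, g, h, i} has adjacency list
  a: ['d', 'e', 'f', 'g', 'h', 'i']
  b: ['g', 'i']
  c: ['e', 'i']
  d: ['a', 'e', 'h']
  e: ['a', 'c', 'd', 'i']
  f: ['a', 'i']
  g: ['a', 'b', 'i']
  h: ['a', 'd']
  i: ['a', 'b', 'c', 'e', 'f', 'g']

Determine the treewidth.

A width-2 tree decomposition is:
Bags: B1 = {a, f, i}  B2 = {a, g, i}  B3 = {a, e, i}  B4 = {a, d, e}  B5 = {a, d, h}  B6 = {b, g, i}  B7 = {c, e, i}
Tree: B1–B2, B2–B3, B3–B4, B4–B5, B2–B6, B3–B7
Each bag holds 3 vertices, so the decomposition has width 2, which upper-bounds the treewidth. On the other hand G contains the 3-clique {a, d, e}. A clique must lie in a single bag of any decomposition, so no decomposition can have width below 2. Hence tw(G) = 2 exactly.

2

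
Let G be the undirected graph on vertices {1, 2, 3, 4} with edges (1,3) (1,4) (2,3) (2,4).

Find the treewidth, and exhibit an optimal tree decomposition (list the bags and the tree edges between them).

Treewidth 2.
Bags: B1 = {1, 2, 4}  B2 = {1, 2, 3}
Tree: B1–B2

The largest bag has 3 vertices, giving width 2; this decomposition certifies tw(G) ≤ 2. Since 1–4–2–3–1 is a cycle in G, G is not acyclic. Forests are exactly the graphs of treewidth ≤ 1, so tw(G) ≥ 2. Hence tw(G) = 2 exactly.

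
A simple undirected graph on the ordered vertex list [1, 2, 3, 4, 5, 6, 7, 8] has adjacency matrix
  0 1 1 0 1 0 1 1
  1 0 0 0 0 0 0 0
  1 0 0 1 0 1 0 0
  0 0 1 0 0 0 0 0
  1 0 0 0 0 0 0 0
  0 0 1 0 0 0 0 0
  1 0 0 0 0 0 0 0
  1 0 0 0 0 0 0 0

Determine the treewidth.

A width-1 tree decomposition is:
Bags: B1 = {3, 4}  B2 = {1, 3}  B3 = {1, 5}  B4 = {1, 7}  B5 = {3, 6}  B6 = {1, 8}  B7 = {1, 2}
Tree: B1–B2, B2–B3, B2–B4, B2–B5, B4–B6, B2–B7
Each bag holds 2 vertices, so the decomposition has width 1, which upper-bounds the treewidth. Any graph with an edge has treewidth ≥ 1, and G has the edge 3–4. Hence tw(G) = 1 exactly.

1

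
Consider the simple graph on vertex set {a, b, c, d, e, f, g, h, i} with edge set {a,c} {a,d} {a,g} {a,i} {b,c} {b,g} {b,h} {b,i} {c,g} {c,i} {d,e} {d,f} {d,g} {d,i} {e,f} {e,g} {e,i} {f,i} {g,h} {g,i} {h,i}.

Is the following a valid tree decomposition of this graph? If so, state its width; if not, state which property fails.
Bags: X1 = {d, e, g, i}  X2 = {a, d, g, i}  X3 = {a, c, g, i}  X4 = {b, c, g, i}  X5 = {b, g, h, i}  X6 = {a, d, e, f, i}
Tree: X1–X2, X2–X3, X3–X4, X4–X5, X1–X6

A tree decomposition must satisfy three properties: every vertex lies in some bag; for every edge, both endpoints lie together in some bag; and for every vertex, the bags containing it form a connected subtree. Here bags containing vertex a are not connected in the tree, so the decomposition is invalid.

No — bags containing vertex a are not connected in the tree.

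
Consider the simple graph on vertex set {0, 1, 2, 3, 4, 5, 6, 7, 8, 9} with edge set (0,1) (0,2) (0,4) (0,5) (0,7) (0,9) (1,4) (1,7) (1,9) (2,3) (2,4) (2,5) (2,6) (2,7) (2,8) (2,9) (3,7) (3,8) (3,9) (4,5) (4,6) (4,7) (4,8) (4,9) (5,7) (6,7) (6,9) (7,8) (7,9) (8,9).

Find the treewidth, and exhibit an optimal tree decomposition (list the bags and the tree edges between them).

Treewidth 4.
Bags: B1 = {0, 2, 4, 7, 9}  B2 = {2, 4, 7, 8, 9}  B3 = {2, 4, 6, 7, 9}  B4 = {2, 3, 7, 8, 9}  B5 = {0, 1, 4, 7, 9}  B6 = {0, 2, 4, 5, 7}
Tree: B1–B2, B1–B3, B2–B4, B1–B5, B1–B6

The largest bag has 5 vertices, giving width 4; this decomposition certifies tw(G) ≤ 4. On the other hand G contains the 5-clique {0, 1, 4, 7, 9}. A clique must lie in a single bag of any decomposition, so no decomposition can have width below 4. Combining the bounds, tw(G) = 4.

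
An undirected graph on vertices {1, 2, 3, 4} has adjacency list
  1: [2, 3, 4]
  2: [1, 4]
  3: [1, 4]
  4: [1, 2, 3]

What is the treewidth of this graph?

2

A width-2 tree decomposition is:
Bags: B1 = {1, 3, 4}  B2 = {1, 2, 4}
Tree: B1–B2
The largest bag has 3 vertices, giving width 2; this decomposition certifies tw(G) ≤ 2. For the lower bound, the 3 vertices {1, 2, 4} are pairwise adjacent, and any tree decomposition puts a clique entirely inside one bag — forcing width ≥ 2. Therefore the treewidth is 2.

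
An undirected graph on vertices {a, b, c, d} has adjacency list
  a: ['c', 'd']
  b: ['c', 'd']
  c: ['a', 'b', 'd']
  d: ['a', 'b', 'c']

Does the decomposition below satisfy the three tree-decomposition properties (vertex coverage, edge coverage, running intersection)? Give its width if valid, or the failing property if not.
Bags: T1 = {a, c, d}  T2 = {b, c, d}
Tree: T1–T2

Yes; width 2.

Vertex coverage: the bags together contain {a, b, c, d}, the full vertex set. Edge coverage: each edge of G has both endpoints in at least one bag. Running intersection: for every vertex, the bags containing it form a connected subtree. All three properties hold, so this is a valid tree decomposition of width max|bag| − 1 = 2, and hence tw(G) ≤ 2.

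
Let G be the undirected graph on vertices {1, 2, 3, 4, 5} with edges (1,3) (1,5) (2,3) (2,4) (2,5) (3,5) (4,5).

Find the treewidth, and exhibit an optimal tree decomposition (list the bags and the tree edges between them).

Treewidth 2.
One such decomposition:
Bags: B1 = {2, 3, 5}  B2 = {1, 3, 5}  B3 = {2, 4, 5}
Tree: B1–B2, B1–B3

Each bag holds 3 vertices, so the decomposition has width 2, which upper-bounds the treewidth. Conversely, {1, 3, 5} is a clique of size 3, and the vertices of any clique must share a bag in every tree decomposition; so some bag has ≥ 3 vertices and tw(G) ≥ 2. Combining the bounds, tw(G) = 2.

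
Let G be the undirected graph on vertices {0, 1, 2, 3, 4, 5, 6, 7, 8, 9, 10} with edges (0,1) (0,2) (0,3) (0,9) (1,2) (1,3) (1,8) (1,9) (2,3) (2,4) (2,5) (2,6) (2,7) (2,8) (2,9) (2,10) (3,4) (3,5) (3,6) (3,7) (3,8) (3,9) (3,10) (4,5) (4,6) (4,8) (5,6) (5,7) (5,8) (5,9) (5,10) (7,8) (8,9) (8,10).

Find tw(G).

A width-4 tree decomposition is:
Bags: B1 = {2, 3, 4, 5, 8}  B2 = {2, 3, 5, 7, 8}  B3 = {2, 3, 5, 8, 9}  B4 = {2, 3, 4, 5, 6}  B5 = {2, 3, 5, 8, 10}  B6 = {1, 2, 3, 8, 9}  B7 = {0, 1, 2, 3, 9}
Tree: B1–B2, B2–B3, B1–B4, B1–B5, B3–B6, B6–B7
Each bag holds 5 vertices, so the decomposition has width 4, which upper-bounds the treewidth. On the other hand G contains the 5-clique {0, 1, 2, 3, 9}. A clique must lie in a single bag of any decomposition, so no decomposition can have width below 4. Hence tw(G) = 4 exactly.

4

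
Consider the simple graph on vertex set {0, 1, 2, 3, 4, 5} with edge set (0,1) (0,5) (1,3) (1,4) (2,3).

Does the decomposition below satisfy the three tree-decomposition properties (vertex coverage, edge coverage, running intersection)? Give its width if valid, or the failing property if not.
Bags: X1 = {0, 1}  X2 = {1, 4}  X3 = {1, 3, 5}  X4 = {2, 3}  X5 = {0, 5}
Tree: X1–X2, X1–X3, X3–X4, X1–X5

No — bags containing vertex 5 are not connected in the tree.

A tree decomposition must satisfy three properties: every vertex lies in some bag; for every edge, both endpoints lie together in some bag; and for every vertex, the bags containing it form a connected subtree. Here bags containing vertex 5 are not connected in the tree, so the decomposition is invalid.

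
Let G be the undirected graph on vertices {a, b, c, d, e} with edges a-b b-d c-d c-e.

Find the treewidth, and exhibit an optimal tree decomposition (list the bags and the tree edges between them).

Each bag holds 2 vertices, so the decomposition has width 1, which upper-bounds the treewidth. Any graph with an edge has treewidth ≥ 1, and G has the edge a–b. Hence tw(G) = 1 exactly.

Treewidth 1.
Bags: B1 = {a, b}  B2 = {b, d}  B3 = {c, d}  B4 = {c, e}
Tree: B1–B2, B2–B3, B3–B4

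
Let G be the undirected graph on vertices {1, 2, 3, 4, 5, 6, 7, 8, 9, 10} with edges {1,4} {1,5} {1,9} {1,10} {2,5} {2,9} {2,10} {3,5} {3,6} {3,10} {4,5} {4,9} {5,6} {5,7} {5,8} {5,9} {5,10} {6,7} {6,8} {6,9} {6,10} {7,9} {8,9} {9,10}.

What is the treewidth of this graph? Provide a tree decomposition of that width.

Treewidth 3.
Bags: B1 = {1, 5, 9, 10}  B2 = {5, 6, 9, 10}  B3 = {3, 5, 6, 10}  B4 = {2, 5, 9, 10}  B5 = {5, 6, 7, 9}  B6 = {1, 4, 5, 9}  B7 = {5, 6, 8, 9}
Tree: B1–B2, B2–B3, B1–B4, B2–B5, B1–B6, B2–B7

Each bag holds 4 vertices, so the decomposition has width 3, which upper-bounds the treewidth. On the other hand G contains the 4-clique {1, 5, 9, 10}. A clique must lie in a single bag of any decomposition, so no decomposition can have width below 3. The upper and lower bounds meet at 3, so that is the treewidth.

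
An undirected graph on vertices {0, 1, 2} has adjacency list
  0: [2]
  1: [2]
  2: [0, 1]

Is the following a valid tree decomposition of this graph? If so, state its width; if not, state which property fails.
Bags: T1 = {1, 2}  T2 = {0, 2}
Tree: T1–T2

Vertex coverage: the bags together contain {0, 1, 2}, the full vertex set. Edge coverage: each edge of G has both endpoints in at least one bag. Running intersection: for every vertex, the bags containing it form a connected subtree. All three properties hold, so this is a valid tree decomposition of width max|bag| − 1 = 1, and hence tw(G) ≤ 1.

Yes; width 1.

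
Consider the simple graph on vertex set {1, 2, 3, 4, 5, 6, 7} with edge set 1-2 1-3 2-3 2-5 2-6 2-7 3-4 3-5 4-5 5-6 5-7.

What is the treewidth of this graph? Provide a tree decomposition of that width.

Treewidth 2.
One such decomposition:
Bags: B1 = {2, 3, 5}  B2 = {3, 4, 5}  B3 = {2, 5, 6}  B4 = {2, 5, 7}  B5 = {1, 2, 3}
Tree: B1–B2, B1–B3, B1–B4, B1–B5

Each bag holds 3 vertices, so the decomposition has width 2, which upper-bounds the treewidth. For the lower bound, the 3 vertices {1, 2, 3} are pairwise adjacent, and any tree decomposition puts a clique entirely inside one bag — forcing width ≥ 2. Hence tw(G) = 2 exactly.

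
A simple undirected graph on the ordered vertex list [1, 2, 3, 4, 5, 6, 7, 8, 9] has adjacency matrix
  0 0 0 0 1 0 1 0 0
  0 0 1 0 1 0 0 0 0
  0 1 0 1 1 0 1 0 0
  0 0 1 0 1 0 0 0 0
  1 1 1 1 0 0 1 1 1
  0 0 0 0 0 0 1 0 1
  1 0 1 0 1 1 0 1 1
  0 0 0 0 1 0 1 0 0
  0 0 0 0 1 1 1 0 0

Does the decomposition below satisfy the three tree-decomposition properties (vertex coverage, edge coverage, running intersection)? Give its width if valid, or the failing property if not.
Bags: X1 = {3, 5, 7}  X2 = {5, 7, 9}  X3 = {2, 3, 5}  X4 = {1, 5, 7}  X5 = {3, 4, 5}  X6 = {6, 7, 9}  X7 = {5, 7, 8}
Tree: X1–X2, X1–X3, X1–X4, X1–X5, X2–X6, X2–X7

Vertex coverage: the bags together contain {1, 2, 3, 4, 5, 6, 7, 8, 9}, the full vertex set. Edge coverage: each edge of G has both endpoints in at least one bag. Running intersection: for every vertex, the bags containing it form a connected subtree. All three properties hold, so this is a valid tree decomposition of width max|bag| − 1 = 2, and hence tw(G) ≤ 2.

Yes; width 2.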